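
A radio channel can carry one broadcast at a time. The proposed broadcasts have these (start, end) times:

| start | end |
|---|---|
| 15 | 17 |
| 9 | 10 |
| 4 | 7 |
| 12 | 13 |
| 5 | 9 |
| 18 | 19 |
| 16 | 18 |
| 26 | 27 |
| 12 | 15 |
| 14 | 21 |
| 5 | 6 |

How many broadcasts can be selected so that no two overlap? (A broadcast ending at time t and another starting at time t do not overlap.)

6

Greedy by earliest finish: after sorting by end time, pick each interval compatible with the last pick.
By end time: (5,6), (4,7), (5,9), (9,10), (12,13), (12,15), (15,17), (16,18), (18,19), (14,21), (26,27).
Pick (5,6); next start ≥ 6 → (9,10); next start ≥ 10 → (12,13); next start ≥ 13 → (15,17); next start ≥ 17 → (18,19); next start ≥ 19 → (26,27).
Selected 6 broadcasts.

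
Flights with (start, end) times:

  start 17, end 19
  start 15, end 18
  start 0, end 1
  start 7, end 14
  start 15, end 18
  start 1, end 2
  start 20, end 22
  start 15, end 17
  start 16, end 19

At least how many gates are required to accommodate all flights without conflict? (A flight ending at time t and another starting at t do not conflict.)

4

The answer is the maximum number of intervals overlapping at any instant.
Events (time:±→running): 0:+→1 1:-→0 1:+→1 2:-→0 7:+→1 14:-→0 15:+→1 15:+→2 15:+→3 16:+→4 … peak 4.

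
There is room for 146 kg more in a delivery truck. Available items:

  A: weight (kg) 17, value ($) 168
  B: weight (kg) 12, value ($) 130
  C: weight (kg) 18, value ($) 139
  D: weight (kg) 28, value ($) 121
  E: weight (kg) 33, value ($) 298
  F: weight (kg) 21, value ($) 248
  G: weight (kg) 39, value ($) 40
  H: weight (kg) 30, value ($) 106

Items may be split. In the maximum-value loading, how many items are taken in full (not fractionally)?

Order: F (248/21=11.81) > B (130/12=10.83) > A (168/17=9.88) > E (298/33=9.03) > C (139/18=7.72) > D (121/28=4.32) > H (106/30=3.53) > G (40/39=1.03)
Fill: take F (21 @ 248) → take B (12 @ 130) → take A (17 @ 168) → take E (33 @ 298) → take C (18 @ 139) → take D (28 @ 121) → take 17/30 of H → 60.07; 146/146 used.
6 item(s) taken whole; one partial (take 17/30 of H).

6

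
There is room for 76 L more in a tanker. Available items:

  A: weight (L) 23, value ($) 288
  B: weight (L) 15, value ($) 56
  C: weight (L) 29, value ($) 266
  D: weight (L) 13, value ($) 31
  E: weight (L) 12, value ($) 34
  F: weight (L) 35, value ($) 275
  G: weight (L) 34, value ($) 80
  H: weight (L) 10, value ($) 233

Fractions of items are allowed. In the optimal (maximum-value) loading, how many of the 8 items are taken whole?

Greedy by value/weight ratio, highest first.
Ratios (sorted): H 23.30, A 12.52, C 9.17, F 7.86, B 3.73, E 2.83, D 2.38, G 2.35
take H (10 @ 233); take A (23 @ 288); take C (29 @ 266); take 14/35 of F → 110.00. Capacity used 76/76.
3 item(s) taken whole; one partial (take 14/35 of F).

3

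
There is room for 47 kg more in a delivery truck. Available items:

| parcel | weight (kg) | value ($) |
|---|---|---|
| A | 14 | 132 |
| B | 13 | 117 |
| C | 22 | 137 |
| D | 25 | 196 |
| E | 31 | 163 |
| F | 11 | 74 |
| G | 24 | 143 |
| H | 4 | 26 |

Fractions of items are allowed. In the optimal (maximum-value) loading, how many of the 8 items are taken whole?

2

Order: A (132/14=9.43) > B (117/13=9.00) > D (196/25=7.84) > F (74/11=6.73) > H (26/4=6.50) > C (137/22=6.23) > G (143/24=5.96) > E (163/31=5.26)
Fill: take A (14 @ 132) → take B (13 @ 117) → take 20/25 of D → 156.80; 47/47 used.
2 item(s) taken whole; one partial (take 20/25 of D).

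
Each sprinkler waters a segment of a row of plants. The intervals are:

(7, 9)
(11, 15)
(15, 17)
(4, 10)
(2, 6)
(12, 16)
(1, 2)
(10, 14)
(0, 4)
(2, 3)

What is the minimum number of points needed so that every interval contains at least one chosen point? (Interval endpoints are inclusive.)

Sort by right endpoint; whenever an interval is uncovered, place a point at its right end.
Sorted: [1,2] [2,3] [0,4] [2,6] [7,9] [4,10] [10,14] [11,15] [12,16] [15,17]
{[1,2],[2,3],[0,4],[2,6]} hit by 2; {[7,9],[4,10]} hit by 9; {[10,14],[11,15],[12,16]} hit by 14; {[15,17]} hit by 17.
Points: 2, 9, 14, 17 (4 total).

4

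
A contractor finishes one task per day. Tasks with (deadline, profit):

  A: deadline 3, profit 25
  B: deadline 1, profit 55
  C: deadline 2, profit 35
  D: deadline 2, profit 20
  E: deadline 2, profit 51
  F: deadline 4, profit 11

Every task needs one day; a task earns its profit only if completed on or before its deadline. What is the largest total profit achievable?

142

Sort by profit descending; place each in the latest free slot ≤ its deadline.
By profit: B(d1,55), E(d2,51), C(d2,35), A(d3,25), D(d2,20), F(d4,11)
B→slot 1; E→slot 2; C skipped; A→slot 3; D skipped; F→slot 4.
Profit = 55 + 51 + 25 + 11 = 142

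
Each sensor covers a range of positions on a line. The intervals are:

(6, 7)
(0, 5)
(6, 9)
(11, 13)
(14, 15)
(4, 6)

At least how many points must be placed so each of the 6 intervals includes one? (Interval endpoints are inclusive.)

Sorted: [0,5] [4,6] [6,7] [6,9] [11,13] [14,15]
{[0,5],[4,6]} hit by 5; {[6,7],[6,9]} hit by 7; {[11,13]} hit by 13; {[14,15]} hit by 15.
Points: 5, 7, 13, 15 (4 total).

4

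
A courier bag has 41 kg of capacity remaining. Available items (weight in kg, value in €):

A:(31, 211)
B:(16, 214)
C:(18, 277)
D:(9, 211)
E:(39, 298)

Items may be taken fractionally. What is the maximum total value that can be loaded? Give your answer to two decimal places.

Order: D (211/9=23.44) > C (277/18=15.39) > B (214/16=13.38) > E (298/39=7.64) > A (211/31=6.81)
Fill: take D (9 @ 211) → take C (18 @ 277) → take 14/16 of B → 187.25; 41/41 used.
Total value = 675.25

675.25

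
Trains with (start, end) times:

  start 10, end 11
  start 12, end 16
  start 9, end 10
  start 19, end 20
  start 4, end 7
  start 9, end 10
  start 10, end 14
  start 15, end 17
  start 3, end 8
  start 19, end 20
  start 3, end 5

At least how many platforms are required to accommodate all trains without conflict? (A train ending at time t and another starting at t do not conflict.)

3

The answer is the maximum number of intervals overlapping at any instant.
Events (time:±→running): 3:+→1 3:+→2 4:+→3 … peak 3.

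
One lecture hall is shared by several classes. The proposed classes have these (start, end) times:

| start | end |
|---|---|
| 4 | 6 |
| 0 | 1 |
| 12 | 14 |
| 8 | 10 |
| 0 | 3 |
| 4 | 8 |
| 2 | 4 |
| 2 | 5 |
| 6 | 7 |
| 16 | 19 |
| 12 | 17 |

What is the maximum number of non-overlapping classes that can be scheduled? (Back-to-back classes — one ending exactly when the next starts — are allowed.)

By end time: (0,1), (0,3), (2,4), (2,5), (4,6), (6,7), (4,8), (8,10), (12,14), (12,17), (16,19).
Pick (0,1); next start ≥ 1 → (2,4); next start ≥ 4 → (4,6); next start ≥ 6 → (6,7); next start ≥ 7 → (8,10); next start ≥ 10 → (12,14); next start ≥ 14 → (16,19).
Selected 7 classes.

7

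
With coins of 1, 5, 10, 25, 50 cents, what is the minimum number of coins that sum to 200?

Greedy: take as many of the largest coin as possible, then repeat with the remainder.
200 − 4×50→0
Total coins = 4 = 4

4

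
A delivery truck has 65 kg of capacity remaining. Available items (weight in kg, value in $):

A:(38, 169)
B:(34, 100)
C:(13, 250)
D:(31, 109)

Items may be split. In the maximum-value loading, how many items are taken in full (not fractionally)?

2

Ratios (sorted): C 19.23, A 4.45, D 3.52, B 2.94
take C (13 @ 250); take A (38 @ 169); take 14/31 of D → 49.23. Capacity used 65/65.
2 item(s) taken whole; one partial (take 14/31 of D).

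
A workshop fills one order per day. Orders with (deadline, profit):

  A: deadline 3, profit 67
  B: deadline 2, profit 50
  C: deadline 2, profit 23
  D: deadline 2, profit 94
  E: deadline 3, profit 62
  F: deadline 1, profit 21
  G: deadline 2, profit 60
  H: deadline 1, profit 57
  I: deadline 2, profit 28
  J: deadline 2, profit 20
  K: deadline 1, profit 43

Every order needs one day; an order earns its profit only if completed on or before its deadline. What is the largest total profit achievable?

By profit: D(d2,94), A(d3,67), E(d3,62), G(d2,60), H(d1,57), B(d2,50), K(d1,43), I(d2,28), C(d2,23), F(d1,21), J(d2,20)
D→slot 2; A→slot 3; E→slot 1; G skipped; H skipped; B skipped; K skipped; I skipped; C skipped; F skipped; J skipped.
Profit = 62 + 94 + 67 = 223

223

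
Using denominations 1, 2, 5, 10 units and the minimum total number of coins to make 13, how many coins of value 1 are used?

13 − 1×10→3 − 1×2→1 − 1×1→0
Count of 1: 1

1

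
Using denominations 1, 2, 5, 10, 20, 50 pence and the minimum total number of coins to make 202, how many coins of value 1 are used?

202 − 4×50→2 − 1×2→0
Count of 1: 0

0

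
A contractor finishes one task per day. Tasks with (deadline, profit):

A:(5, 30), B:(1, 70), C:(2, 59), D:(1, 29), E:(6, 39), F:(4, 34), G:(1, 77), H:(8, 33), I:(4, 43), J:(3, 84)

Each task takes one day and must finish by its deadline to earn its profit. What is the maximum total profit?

Take jobs in profit order; each goes to the latest open slot no later than its deadline.
Profit order: J=84 G=77 B=70 C=59 I=43 E=39 F=34 H=33 A=30 D=29
Assign: J→slot 3, G→slot 1, B skipped, C→slot 2, I→slot 4, E→slot 6, F skipped, H→slot 8, A→slot 5, D skipped.
Slots: [1:G] [2:C] [3:J] [4:I] [5:A] [6:E] [8:H]
Profit = 77 + 59 + 84 + 43 + 30 + 39 + 33 = 365

365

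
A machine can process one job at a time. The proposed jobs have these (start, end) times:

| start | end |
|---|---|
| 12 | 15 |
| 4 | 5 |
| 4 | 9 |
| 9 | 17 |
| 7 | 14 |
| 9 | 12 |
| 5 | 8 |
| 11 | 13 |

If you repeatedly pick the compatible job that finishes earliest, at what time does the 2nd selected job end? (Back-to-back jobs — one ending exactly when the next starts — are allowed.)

By end time: (4,5), (5,8), (4,9), (9,12), (11,13), (7,14), (12,15), (9,17).
Pick (4,5); next start ≥ 5 → (5,8); next start ≥ 8 → (9,12); next start ≥ 12 → (12,15).
Selected: (4,5) (5,8) (9,12) (12,15)

8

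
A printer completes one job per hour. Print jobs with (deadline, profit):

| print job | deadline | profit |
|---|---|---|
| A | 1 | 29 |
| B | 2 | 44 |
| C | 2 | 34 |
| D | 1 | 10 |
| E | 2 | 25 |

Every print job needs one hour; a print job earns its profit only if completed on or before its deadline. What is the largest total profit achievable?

78

Take jobs in profit order; each goes to the latest open slot no later than its deadline.
By profit: B(d2,44), C(d2,34), A(d1,29), E(d2,25), D(d1,10)
B→slot 2; C→slot 1; A skipped; E skipped; D skipped.
Profit = 34 + 44 = 78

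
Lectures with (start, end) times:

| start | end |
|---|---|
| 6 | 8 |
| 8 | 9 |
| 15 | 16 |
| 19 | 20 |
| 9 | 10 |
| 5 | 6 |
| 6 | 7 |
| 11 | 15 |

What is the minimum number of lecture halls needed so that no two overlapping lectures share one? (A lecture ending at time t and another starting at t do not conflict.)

Events (time:±→running): 5:+→1 6:-→0 6:+→1 6:+→2 … peak 2.

2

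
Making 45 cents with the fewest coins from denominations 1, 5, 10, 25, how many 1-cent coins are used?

0

Use the largest denomination that fits, subtract, and repeat.
45 = 1×25 + 2×10
Count of 1: 0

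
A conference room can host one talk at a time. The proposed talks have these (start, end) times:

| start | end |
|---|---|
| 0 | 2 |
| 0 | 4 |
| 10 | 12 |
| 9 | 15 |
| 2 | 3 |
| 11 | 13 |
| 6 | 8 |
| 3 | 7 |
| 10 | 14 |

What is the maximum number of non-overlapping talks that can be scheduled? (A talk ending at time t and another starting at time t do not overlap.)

4

By end time: (0,2), (2,3), (0,4), (3,7), (6,8), (10,12), (11,13), (10,14), (9,15).
Pick (0,2); next start ≥ 2 → (2,3); next start ≥ 3 → (3,7); next start ≥ 7 → (10,12).
Selected 4 talks.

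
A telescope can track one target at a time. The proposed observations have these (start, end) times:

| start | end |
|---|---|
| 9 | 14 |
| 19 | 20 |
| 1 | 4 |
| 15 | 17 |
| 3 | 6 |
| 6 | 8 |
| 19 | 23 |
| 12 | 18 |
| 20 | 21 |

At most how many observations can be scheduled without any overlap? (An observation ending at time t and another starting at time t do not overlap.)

Order by finish time; keep every interval that doesn't clash with the previous kept one.
Sorted by end: (1,4)  (3,6)  (6,8)  (9,14)  (15,17)  (12,18)  (19,20)  (20,21)  (19,23)
take (1,4); take (6,8); take (9,14); take (15,17); skip (12,18); take (19,20); take (20,21).
Selected 6 observations.

6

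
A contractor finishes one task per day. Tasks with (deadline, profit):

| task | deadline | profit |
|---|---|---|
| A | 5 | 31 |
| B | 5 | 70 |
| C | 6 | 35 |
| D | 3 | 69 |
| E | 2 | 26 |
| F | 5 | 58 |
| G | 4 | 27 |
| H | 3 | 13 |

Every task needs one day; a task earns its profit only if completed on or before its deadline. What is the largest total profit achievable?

Sort by profit descending; place each in the latest free slot ≤ its deadline.
Profit order: B=70 D=69 F=58 C=35 A=31 G=27 E=26 H=13
Assign: B→slot 5, D→slot 3, F→slot 4, C→slot 6, A→slot 2, G→slot 1, E skipped, H skipped.
Slots: [1:G] [2:A] [3:D] [4:F] [5:B] [6:C]
Profit = 27 + 31 + 69 + 58 + 70 + 35 = 290

290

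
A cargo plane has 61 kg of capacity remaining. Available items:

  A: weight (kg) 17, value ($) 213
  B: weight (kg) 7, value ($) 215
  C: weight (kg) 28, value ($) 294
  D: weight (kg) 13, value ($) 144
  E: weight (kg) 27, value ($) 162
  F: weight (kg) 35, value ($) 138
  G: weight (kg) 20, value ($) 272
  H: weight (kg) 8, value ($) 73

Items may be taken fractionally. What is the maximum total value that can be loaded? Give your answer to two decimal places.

886.00

Ratios (sorted): B 30.71, G 13.60, A 12.53, D 11.08, C 10.50, H 9.12, E 6.00, F 3.94
take B (7 @ 215); take G (20 @ 272); take A (17 @ 213); take D (13 @ 144); take 4/28 of C → 42.00. Capacity used 61/61.
Total value = 886.00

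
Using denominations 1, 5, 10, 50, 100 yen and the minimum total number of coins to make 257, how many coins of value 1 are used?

2

257 − 2×100→57 − 1×50→7 − 1×5→2 − 2×1→0
Count of 1: 2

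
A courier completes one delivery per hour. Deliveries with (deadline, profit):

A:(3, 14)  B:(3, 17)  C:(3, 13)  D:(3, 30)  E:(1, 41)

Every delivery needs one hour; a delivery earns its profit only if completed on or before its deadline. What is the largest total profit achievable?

By profit: E(d1,41), D(d3,30), B(d3,17), A(d3,14), C(d3,13)
E→slot 1; D→slot 3; B→slot 2; A skipped; C skipped.
Profit = 41 + 17 + 30 = 88

88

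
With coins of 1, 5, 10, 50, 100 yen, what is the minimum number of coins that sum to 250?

3

250 − 2×100→50 − 1×50→0
Total coins = 2 + 1 = 3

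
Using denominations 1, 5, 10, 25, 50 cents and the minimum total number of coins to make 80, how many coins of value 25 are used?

Greedy: take as many of the largest coin as possible, then repeat with the remainder.
80 = 1×50 + 1×25 + 1×5
Count of 25: 1

1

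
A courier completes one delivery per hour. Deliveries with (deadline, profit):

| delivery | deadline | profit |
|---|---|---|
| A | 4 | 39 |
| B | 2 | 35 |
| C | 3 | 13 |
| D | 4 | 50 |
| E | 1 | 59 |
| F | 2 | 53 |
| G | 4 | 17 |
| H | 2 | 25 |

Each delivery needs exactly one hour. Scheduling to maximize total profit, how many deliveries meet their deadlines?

Take jobs in profit order; each goes to the latest open slot no later than its deadline.
Profit order: E=59 F=53 D=50 A=39 B=35 H=25 G=17 C=13
Assign: E→slot 1, F→slot 2, D→slot 4, A→slot 3, B skipped, H skipped, G skipped, C skipped.
Slots: [1:E] [2:F] [3:A] [4:D]
4 of 8 scheduled.

4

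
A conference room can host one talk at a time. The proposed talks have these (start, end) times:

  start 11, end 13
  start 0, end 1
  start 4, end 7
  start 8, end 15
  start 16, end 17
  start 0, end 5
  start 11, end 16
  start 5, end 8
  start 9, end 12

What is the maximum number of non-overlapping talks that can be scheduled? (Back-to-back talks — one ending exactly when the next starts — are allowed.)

4

By end time: (0,1), (0,5), (4,7), (5,8), (9,12), (11,13), (8,15), (11,16), (16,17).
Pick (0,1); next start ≥ 1 → (4,7); next start ≥ 7 → (9,12); next start ≥ 12 → (16,17).
Selected 4 talks.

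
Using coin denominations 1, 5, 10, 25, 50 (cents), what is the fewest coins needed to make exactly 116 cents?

116 − 2×50→16 − 1×10→6 − 1×5→1 − 1×1→0
Total coins = 2 + 1 + 1 + 1 = 5

5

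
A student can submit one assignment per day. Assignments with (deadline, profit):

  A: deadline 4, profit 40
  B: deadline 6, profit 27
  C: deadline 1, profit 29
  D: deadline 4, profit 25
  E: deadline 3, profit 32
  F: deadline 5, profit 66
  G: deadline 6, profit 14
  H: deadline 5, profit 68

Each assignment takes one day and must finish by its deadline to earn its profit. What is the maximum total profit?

Sort by profit descending; place each in the latest free slot ≤ its deadline.
Profit order: H=68 F=66 A=40 E=32 C=29 B=27 D=25 G=14
Assign: H→slot 5, F→slot 4, A→slot 3, E→slot 2, C→slot 1, B→slot 6, D skipped, G skipped.
Slots: [1:C] [2:E] [3:A] [4:F] [5:H] [6:B]
Profit = 29 + 32 + 40 + 66 + 68 + 27 = 262

262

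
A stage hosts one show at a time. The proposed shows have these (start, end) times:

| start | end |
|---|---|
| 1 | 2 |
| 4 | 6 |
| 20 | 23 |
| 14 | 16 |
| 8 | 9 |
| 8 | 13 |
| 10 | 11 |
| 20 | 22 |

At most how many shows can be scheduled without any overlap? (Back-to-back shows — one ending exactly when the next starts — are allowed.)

Order by finish time; keep every interval that doesn't clash with the previous kept one.
By end time: (1,2), (4,6), (8,9), (10,11), (8,13), (14,16), (20,22), (20,23).
Pick (1,2); next start ≥ 2 → (4,6); next start ≥ 6 → (8,9); next start ≥ 9 → (10,11); next start ≥ 11 → (14,16); next start ≥ 16 → (20,22).
Selected 6 shows.

6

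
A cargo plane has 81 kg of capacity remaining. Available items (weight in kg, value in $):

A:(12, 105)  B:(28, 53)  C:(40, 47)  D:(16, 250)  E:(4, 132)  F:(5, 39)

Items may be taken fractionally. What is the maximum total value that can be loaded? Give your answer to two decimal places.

597.80

Ratios (sorted): E 33.00, D 15.62, A 8.75, F 7.80, B 1.89, C 1.18
take E (4 @ 132); take D (16 @ 250); take A (12 @ 105); take F (5 @ 39); take B (28 @ 53); take 16/40 of C → 18.80. Capacity used 81/81.
Total value = 597.80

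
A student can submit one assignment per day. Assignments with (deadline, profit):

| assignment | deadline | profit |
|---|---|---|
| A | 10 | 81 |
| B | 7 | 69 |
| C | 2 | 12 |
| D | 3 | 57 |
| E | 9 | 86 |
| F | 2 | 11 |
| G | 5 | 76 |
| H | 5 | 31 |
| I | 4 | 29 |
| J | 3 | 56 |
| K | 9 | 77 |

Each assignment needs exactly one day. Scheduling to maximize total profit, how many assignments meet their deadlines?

9

Take jobs in profit order; each goes to the latest open slot no later than its deadline.
Profit order: E=86 A=81 K=77 G=76 B=69 D=57 J=56 H=31 I=29 C=12 F=11
Assign: E→slot 9, A→slot 10, K→slot 8, G→slot 5, B→slot 7, D→slot 3, J→slot 2, H→slot 4, I→slot 1, C skipped, F skipped.
Slots: [1:I] [2:J] [3:D] [4:H] [5:G] [7:B] [8:K] [9:E] [10:A]
9 of 11 scheduled.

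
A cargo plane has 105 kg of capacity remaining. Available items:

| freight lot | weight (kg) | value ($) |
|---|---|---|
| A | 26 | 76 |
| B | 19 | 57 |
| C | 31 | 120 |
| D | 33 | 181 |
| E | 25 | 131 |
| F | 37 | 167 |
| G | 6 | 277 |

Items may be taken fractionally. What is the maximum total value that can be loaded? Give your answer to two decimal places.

Greedy by value/weight ratio, highest first.
Order: G (277/6=46.17) > D (181/33=5.48) > E (131/25=5.24) > F (167/37=4.51) > C (120/31=3.87) > B (57/19=3.00) > A (76/26=2.92)
Fill: take G (6 @ 277) → take D (33 @ 181) → take E (25 @ 131) → take F (37 @ 167) → take 4/31 of C → 15.48; 105/105 used.
Total value = 771.48

771.48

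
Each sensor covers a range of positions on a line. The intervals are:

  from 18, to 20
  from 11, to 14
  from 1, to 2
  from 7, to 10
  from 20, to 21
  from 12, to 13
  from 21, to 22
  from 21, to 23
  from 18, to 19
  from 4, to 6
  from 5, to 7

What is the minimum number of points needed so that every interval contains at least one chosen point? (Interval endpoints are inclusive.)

6

Sort by right endpoint; whenever an interval is uncovered, place a point at its right end.
By right end: [1,2]  [4,6]  [5,7]  [7,10]  [12,13]  [11,14]  [18,19]  [18,20]  [20,21]  [21,22]  [21,23]
[1,2] uncovered → point at 2; [4,6] uncovered → point at 6; [7,10] uncovered → point at 10; [12,13] uncovered → point at 13; [18,19] uncovered → point at 19; [20,21] uncovered → point at 21.
Points: 2, 6, 10, 13, 19, 21 (6 total).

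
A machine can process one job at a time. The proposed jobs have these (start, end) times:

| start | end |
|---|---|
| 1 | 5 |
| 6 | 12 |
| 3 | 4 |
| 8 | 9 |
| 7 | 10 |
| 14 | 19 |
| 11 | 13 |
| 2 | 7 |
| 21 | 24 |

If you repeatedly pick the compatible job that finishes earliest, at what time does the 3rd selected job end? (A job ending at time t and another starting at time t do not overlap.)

13

Sorted by end: (3,4)  (1,5)  (2,7)  (8,9)  (7,10)  (6,12)  (11,13)  (14,19)  (21,24)
take (3,4); skip (2,7); take (8,9); skip (7,10); take (11,13); take (14,19); take (21,24).
Selected: (3,4) (8,9) (11,13) (14,19) (21,24)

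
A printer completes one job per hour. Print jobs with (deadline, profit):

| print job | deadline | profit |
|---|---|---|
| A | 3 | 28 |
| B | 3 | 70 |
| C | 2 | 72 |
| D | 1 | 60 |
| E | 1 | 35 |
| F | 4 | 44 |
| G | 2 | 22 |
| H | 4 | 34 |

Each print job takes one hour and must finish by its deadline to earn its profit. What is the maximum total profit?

246

Sort by profit descending; place each in the latest free slot ≤ its deadline.
By profit: C(d2,72), B(d3,70), D(d1,60), F(d4,44), E(d1,35), H(d4,34), A(d3,28), G(d2,22)
C→slot 2; B→slot 3; D→slot 1; F→slot 4; E skipped; H skipped; A skipped; G skipped.
Profit = 60 + 72 + 70 + 44 = 246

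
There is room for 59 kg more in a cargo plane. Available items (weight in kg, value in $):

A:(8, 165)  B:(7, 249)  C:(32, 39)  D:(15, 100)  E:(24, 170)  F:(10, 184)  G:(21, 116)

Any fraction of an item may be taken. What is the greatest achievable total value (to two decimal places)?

834.67

Greedy by value/weight ratio, highest first.
Ratios (sorted): B 35.57, A 20.62, F 18.40, E 7.08, D 6.67, G 5.52, C 1.22
take B (7 @ 249); take A (8 @ 165); take F (10 @ 184); take E (24 @ 170); take 10/15 of D → 66.67. Capacity used 59/59.
Total value = 834.67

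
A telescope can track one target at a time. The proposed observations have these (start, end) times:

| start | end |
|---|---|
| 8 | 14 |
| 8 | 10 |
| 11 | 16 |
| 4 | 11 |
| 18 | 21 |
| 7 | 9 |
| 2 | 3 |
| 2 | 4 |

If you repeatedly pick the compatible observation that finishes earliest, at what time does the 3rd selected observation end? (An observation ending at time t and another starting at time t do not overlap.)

16

Sorted by end: (2,3)  (2,4)  (7,9)  (8,10)  (4,11)  (8,14)  (11,16)  (18,21)
take (2,3); take (7,9); skip (8,14); take (11,16); take (18,21).
Selected: (2,3) (7,9) (11,16) (18,21)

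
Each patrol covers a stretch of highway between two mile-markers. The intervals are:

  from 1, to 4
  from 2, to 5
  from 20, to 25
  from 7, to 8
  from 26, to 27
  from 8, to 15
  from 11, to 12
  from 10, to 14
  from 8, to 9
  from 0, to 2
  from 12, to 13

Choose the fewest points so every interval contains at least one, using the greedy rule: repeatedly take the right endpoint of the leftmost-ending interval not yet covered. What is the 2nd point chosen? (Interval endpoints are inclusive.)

8

Process intervals by earliest right end; each time one isn't hit yet, stab at its right endpoint.
By right end: [0,2]  [1,4]  [2,5]  [7,8]  [8,9]  [11,12]  [12,13]  [10,14]  [8,15]  [20,25]  [26,27]
[0,2] uncovered → point at 2; [7,8] uncovered → point at 8; [11,12] uncovered → point at 12; [20,25] uncovered → point at 25; [26,27] uncovered → point at 27.
Points: 2, 8, 12, 25, 27 (5 total).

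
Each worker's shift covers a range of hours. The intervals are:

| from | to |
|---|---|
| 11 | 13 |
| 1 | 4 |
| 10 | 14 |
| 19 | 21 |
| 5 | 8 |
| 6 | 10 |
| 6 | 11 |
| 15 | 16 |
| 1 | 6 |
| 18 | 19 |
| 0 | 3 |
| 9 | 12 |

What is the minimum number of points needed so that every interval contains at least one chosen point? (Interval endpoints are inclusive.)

5

Sorted: [0,3] [1,4] [1,6] [5,8] [6,10] [6,11] [9,12] [11,13] [10,14] [15,16] [18,19] [19,21]
{[0,3],[1,4],[1,6]} hit by 3; {[5,8],[6,10],[6,11]} hit by 8; {[9,12],[11,13],[10,14]} hit by 12; {[15,16]} hit by 16; {[18,19],[19,21]} hit by 19.
Points: 3, 8, 12, 16, 19 (5 total).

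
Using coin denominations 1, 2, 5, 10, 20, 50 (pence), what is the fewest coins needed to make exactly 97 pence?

5

Use the largest denomination that fits, subtract, and repeat.
97 = 1×50 + 2×20 + 1×5 + 1×2
Total coins = 1 + 2 + 1 + 1 = 5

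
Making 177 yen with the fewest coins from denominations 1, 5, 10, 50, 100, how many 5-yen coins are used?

Use the largest denomination that fits, subtract, and repeat.
177 = 1×100 + 1×50 + 2×10 + 1×5 + 2×1
Count of 5: 1

1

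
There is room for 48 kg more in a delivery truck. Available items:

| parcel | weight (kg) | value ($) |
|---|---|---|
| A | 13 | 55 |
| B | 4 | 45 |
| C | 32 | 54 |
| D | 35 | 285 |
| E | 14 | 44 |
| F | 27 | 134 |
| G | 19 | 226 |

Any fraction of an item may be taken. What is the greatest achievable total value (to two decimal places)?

474.57

Greedy by value/weight ratio, highest first.
Order: G (226/19=11.89) > B (45/4=11.25) > D (285/35=8.14) > F (134/27=4.96) > A (55/13=4.23) > E (44/14=3.14) > C (54/32=1.69)
Fill: take G (19 @ 226) → take B (4 @ 45) → take 25/35 of D → 203.57; 48/48 used.
Total value = 474.57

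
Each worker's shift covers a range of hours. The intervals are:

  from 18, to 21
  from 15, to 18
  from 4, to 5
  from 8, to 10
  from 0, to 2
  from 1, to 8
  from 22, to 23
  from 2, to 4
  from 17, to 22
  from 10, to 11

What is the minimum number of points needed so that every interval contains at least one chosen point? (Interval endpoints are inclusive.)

Sort by right endpoint; whenever an interval is uncovered, place a point at its right end.
Sorted: [0,2] [2,4] [4,5] [1,8] [8,10] [10,11] [15,18] [18,21] [17,22] [22,23]
{[0,2],[2,4]} hit by 2; {[4,5],[1,8]} hit by 5; {[8,10],[10,11]} hit by 10; {[15,18],[18,21],[17,22]} hit by 18; {[22,23]} hit by 23.
Points: 2, 5, 10, 18, 23 (5 total).

5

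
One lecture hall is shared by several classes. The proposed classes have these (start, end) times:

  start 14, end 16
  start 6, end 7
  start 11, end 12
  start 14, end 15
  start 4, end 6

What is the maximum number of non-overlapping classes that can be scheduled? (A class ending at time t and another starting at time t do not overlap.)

4

Sorted by end: (4,6)  (6,7)  (11,12)  (14,15)  (14,16)
take (4,6); take (6,7); take (11,12); take (14,15); skip (14,16).
Selected 4 classes.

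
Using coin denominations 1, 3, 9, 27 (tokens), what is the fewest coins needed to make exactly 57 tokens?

3

57 − 2×27→3 − 1×3→0
Total coins = 2 + 1 = 3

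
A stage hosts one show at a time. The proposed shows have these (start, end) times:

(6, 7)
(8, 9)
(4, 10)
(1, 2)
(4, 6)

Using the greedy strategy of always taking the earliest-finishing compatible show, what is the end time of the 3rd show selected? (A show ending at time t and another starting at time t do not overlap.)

Greedy by earliest finish: after sorting by end time, pick each interval compatible with the last pick.
Sorted by end: (1,2)  (4,6)  (6,7)  (8,9)  (4,10)
take (1,2); take (4,6); take (6,7); take (8,9).
Selected: (1,2) (4,6) (6,7) (8,9)

7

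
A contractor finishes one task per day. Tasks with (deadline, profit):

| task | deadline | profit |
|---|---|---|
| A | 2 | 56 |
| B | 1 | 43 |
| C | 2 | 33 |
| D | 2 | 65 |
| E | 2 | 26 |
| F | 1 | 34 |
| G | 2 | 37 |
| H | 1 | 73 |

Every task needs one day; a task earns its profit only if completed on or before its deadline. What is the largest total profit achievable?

By profit: H(d1,73), D(d2,65), A(d2,56), B(d1,43), G(d2,37), F(d1,34), C(d2,33), E(d2,26)
H→slot 1; D→slot 2; A skipped; B skipped; G skipped; F skipped; C skipped; E skipped.
Profit = 73 + 65 = 138

138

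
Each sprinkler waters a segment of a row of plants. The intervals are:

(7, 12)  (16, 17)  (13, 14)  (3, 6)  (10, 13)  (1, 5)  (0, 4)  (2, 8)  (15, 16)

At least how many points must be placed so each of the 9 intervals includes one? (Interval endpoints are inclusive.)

Process intervals by earliest right end; each time one isn't hit yet, stab at its right endpoint.
Sorted: [0,4] [1,5] [3,6] [2,8] [7,12] [10,13] [13,14] [15,16] [16,17]
{[0,4],[1,5],[3,6],[2,8]} hit by 4; {[7,12],[10,13]} hit by 12; {[13,14]} hit by 14; {[15,16],[16,17]} hit by 16.
Points: 4, 12, 14, 16 (4 total).

4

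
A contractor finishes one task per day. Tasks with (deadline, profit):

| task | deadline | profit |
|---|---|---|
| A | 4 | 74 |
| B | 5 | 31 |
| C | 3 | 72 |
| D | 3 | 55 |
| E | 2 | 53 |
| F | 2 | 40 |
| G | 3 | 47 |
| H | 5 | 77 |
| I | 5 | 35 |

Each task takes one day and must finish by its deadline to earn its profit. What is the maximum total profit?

Profit order: H=77 A=74 C=72 D=55 E=53 G=47 F=40 I=35 B=31
Assign: H→slot 5, A→slot 4, C→slot 3, D→slot 2, E→slot 1, G skipped, F skipped, I skipped, B skipped.
Slots: [1:E] [2:D] [3:C] [4:A] [5:H]
Profit = 53 + 55 + 72 + 74 + 77 = 331

331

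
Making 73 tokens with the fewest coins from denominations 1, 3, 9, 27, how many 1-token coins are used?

1

Use the largest denomination that fits, subtract, and repeat.
73 − 2×27→19 − 2×9→1 − 1×1→0
Count of 1: 1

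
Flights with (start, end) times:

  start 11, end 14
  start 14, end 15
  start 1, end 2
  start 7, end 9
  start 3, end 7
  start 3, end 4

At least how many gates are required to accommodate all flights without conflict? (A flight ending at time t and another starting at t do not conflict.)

The answer is the maximum number of intervals overlapping at any instant.
Events (time:±→running): 1:+→1 2:-→0 3:+→1 3:+→2 … peak 2.

2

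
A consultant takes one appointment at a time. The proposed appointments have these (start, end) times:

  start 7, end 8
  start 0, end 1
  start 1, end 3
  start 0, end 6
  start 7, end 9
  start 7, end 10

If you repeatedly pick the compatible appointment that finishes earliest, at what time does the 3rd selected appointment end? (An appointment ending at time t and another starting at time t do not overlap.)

Sort by end time and greedily take each interval whose start is ≥ the last chosen end.
Sorted by end: (0,1)  (1,3)  (0,6)  (7,8)  (7,9)  (7,10)
take (0,1); take (1,3); take (7,8); skip (7,9).
Selected: (0,1) (1,3) (7,8)

8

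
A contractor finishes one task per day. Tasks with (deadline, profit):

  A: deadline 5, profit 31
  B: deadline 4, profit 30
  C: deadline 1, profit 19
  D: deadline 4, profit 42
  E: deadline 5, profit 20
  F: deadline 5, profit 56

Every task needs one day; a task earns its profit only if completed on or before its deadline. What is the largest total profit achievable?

179

Profit order: F=56 D=42 A=31 B=30 E=20 C=19
Assign: F→slot 5, D→slot 4, A→slot 3, B→slot 2, E→slot 1, C skipped.
Slots: [1:E] [2:B] [3:A] [4:D] [5:F]
Profit = 20 + 30 + 31 + 42 + 56 = 179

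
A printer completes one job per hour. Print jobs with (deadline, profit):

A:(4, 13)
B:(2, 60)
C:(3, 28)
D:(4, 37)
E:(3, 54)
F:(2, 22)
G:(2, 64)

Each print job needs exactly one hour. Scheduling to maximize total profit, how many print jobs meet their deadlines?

Take jobs in profit order; each goes to the latest open slot no later than its deadline.
By profit: G(d2,64), B(d2,60), E(d3,54), D(d4,37), C(d3,28), F(d2,22), A(d4,13)
G→slot 2; B→slot 1; E→slot 3; D→slot 4; C skipped; F skipped; A skipped.
4 of 7 scheduled.

4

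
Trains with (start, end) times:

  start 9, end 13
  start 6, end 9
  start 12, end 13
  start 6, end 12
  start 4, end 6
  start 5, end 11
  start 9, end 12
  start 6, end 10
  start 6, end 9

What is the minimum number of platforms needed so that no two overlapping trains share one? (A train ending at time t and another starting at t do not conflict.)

5

Count concurrent intervals with a sweep; the peak is the room count.
starts: [4, 5, 6, 6, 6, 6, 9, 9, 12]
ends:   [6, 9, 9, 10, 11, 12, 12, 13, 13]
s4→1 s5→2 e6→1 s6→2 s6→3 s6→4 s6→5  — peak 5.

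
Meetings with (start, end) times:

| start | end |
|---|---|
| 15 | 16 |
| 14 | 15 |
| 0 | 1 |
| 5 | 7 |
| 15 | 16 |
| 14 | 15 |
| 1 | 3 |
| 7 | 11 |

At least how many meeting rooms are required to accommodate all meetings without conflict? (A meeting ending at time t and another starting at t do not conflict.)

2

Events (time:±→running): 0:+→1 1:-→0 1:+→1 3:-→0 5:+→1 7:-→0 7:+→1 11:-→0 14:+→1 14:+→2 … peak 2.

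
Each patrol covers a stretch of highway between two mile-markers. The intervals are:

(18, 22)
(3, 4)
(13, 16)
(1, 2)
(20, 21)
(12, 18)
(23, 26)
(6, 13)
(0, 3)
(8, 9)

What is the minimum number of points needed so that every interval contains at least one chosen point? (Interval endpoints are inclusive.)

Process intervals by earliest right end; each time one isn't hit yet, stab at its right endpoint.
By right end: [1,2]  [0,3]  [3,4]  [8,9]  [6,13]  [13,16]  [12,18]  [20,21]  [18,22]  [23,26]
[1,2] uncovered → point at 2; [3,4] uncovered → point at 4; [8,9] uncovered → point at 9; [13,16] uncovered → point at 16; [20,21] uncovered → point at 21; [23,26] uncovered → point at 26.
Points: 2, 4, 9, 16, 21, 26 (6 total).

6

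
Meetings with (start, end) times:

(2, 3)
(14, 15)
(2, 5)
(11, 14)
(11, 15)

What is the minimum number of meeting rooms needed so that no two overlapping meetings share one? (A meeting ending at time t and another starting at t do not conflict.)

Count concurrent intervals with a sweep; the peak is the room count.
starts: [2, 2, 11, 11, 14]
ends:   [3, 5, 14, 15, 15]
s2→1 s2→2  — peak 2.

2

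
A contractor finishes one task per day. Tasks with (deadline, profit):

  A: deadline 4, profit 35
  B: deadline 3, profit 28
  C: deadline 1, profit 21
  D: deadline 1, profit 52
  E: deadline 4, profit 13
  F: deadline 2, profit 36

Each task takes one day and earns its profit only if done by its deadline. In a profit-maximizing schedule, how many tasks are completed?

Profit order: D=52 F=36 A=35 B=28 C=21 E=13
Assign: D→slot 1, F→slot 2, A→slot 4, B→slot 3, C skipped, E skipped.
Slots: [1:D] [2:F] [3:B] [4:A]
4 of 6 scheduled.

4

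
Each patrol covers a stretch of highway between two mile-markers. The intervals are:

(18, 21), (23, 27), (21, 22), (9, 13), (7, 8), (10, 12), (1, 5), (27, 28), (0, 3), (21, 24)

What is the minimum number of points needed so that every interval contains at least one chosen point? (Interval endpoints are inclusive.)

Sort by right endpoint; whenever an interval is uncovered, place a point at its right end.
By right end: [0,3]  [1,5]  [7,8]  [10,12]  [9,13]  [18,21]  [21,22]  [21,24]  [23,27]  [27,28]
[0,3] uncovered → point at 3; [7,8] uncovered → point at 8; [10,12] uncovered → point at 12; [18,21] uncovered → point at 21; [23,27] uncovered → point at 27.
Points: 3, 8, 12, 21, 27 (5 total).

5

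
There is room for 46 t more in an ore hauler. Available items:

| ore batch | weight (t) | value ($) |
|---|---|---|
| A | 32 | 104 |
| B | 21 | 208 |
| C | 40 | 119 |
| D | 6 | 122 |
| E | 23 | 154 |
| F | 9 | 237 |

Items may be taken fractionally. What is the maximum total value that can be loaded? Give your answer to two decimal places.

Greedy by value/weight ratio, highest first.
Order: F (237/9=26.33) > D (122/6=20.33) > B (208/21=9.90) > E (154/23=6.70) > A (104/32=3.25) > C (119/40=2.98)
Fill: take F (9 @ 237) → take D (6 @ 122) → take B (21 @ 208) → take 10/23 of E → 66.96; 46/46 used.
Total value = 633.96

633.96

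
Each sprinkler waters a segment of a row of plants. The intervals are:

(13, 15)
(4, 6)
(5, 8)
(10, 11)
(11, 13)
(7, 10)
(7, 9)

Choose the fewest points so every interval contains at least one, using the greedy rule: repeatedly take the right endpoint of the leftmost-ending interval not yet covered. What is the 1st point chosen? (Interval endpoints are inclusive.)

By right end: [4,6]  [5,8]  [7,9]  [7,10]  [10,11]  [11,13]  [13,15]
[4,6] uncovered → point at 6; [7,9] uncovered → point at 9; [10,11] uncovered → point at 11; [13,15] uncovered → point at 15.
Points: 6, 9, 11, 15 (4 total).

6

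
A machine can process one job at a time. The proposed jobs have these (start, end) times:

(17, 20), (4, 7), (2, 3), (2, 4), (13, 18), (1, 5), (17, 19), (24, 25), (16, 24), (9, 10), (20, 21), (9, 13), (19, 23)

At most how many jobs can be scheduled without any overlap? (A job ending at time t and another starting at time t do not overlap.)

6

Sort by end time and greedily take each interval whose start is ≥ the last chosen end.
By end time: (2,3), (2,4), (1,5), (4,7), (9,10), (9,13), (13,18), (17,19), (17,20), (20,21), (19,23), (16,24), (24,25).
Pick (2,3); next start ≥ 3 → (4,7); next start ≥ 7 → (9,10); next start ≥ 10 → (13,18); next start ≥ 18 → (20,21); next start ≥ 21 → (24,25).
Selected 6 jobs.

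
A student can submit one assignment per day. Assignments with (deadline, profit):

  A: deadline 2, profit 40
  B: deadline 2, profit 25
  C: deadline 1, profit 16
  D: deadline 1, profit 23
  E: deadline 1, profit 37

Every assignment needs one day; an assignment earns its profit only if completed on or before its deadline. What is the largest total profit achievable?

Take jobs in profit order; each goes to the latest open slot no later than its deadline.
By profit: A(d2,40), E(d1,37), B(d2,25), D(d1,23), C(d1,16)
A→slot 2; E→slot 1; B skipped; D skipped; C skipped.
Profit = 37 + 40 = 77

77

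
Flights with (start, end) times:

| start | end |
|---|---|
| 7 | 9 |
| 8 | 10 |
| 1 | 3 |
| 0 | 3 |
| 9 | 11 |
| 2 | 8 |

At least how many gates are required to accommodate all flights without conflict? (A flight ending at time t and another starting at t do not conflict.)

Count concurrent intervals with a sweep; the peak is the room count.
starts: [0, 1, 2, 7, 8, 9]
ends:   [3, 3, 8, 9, 10, 11]
s0→1 s1→2 s2→3  — peak 3.

3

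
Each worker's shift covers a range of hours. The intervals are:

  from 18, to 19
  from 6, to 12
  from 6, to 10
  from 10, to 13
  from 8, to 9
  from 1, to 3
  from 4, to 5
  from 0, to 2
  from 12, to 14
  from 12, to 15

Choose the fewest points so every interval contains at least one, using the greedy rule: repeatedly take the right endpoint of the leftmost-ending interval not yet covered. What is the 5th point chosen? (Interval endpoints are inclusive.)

Sort by right endpoint; whenever an interval is uncovered, place a point at its right end.
Sorted: [0,2] [1,3] [4,5] [8,9] [6,10] [6,12] [10,13] [12,14] [12,15] [18,19]
{[0,2],[1,3]} hit by 2; {[4,5]} hit by 5; {[8,9],[6,10],[6,12]} hit by 9; {[10,13],[12,14],[12,15]} hit by 13; {[18,19]} hit by 19.
Points: 2, 5, 9, 13, 19 (5 total).

19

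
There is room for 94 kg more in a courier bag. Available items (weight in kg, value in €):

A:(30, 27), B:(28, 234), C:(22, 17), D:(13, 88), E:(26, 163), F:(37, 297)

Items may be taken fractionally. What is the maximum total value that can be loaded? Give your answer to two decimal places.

Greedy by value/weight ratio, highest first.
Order: B (234/28=8.36) > F (297/37=8.03) > D (88/13=6.77) > E (163/26=6.27) > A (27/30=0.90) > C (17/22=0.77)
Fill: take B (28 @ 234) → take F (37 @ 297) → take D (13 @ 88) → take 16/26 of E → 100.31; 94/94 used.
Total value = 719.31

719.31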